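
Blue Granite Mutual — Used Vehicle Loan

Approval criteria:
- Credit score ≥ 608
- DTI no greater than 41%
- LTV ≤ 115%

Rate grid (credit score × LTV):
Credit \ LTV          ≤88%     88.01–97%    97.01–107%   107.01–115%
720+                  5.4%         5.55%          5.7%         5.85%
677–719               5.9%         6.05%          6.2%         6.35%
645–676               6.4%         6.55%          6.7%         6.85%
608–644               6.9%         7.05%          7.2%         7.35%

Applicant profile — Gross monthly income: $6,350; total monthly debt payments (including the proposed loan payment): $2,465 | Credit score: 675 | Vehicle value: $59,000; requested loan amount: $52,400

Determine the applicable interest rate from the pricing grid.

Credit score 675 ≥ 608; DTI: 2,465 ÷ 6,350 = 38.8%, within the 41% cap
Loan-to-value = 52,400/59,000 = 88.8% — pass (115% max)
Credit 675 → row 645–676; LTV 88.8% → column 88.01–97%. Grid cell → 6.55%.

6.55%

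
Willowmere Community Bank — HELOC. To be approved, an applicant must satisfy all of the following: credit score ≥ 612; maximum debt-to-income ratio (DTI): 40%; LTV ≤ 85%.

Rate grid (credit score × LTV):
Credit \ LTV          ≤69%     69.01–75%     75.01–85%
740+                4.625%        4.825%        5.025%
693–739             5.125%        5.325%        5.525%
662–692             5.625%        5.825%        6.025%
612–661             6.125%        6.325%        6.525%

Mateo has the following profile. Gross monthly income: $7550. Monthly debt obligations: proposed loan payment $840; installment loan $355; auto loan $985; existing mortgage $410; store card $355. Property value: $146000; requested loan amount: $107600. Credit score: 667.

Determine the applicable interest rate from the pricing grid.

5.825%

Credit score 667 ≥ 612; Total monthly debts = (840 + 355 + 985 + 410 + 355) = 2,945. DTI: 2,945 ÷ 7,550 = 39%, within the 40% cap
Loan-to-value = 107,600/146,000 = 73.7% — pass (85% max)
Score 667 is in the 662–692 band; LTV 73.7% is in the 69.01–75% band → 5.825%.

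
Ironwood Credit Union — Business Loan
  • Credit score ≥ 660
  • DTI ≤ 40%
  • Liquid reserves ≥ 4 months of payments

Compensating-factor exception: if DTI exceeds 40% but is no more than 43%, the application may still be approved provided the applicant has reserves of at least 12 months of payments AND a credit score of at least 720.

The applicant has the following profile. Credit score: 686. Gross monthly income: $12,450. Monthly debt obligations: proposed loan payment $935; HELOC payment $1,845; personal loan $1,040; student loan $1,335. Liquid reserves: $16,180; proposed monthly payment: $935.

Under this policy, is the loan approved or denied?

Denied

Credit score 686 ≥ 660 (meets base)
Total debts = (935 + 1,845 + 1,040 + 1,335) = 5,155. DTI = 5,155/12,450 = 41.4% > 40% — standard DTI limit exceeded.
Reserves = 16,180/935 = 17.3 months ≥ 4
41.4% falls in the override range (40%–43%), so the compensating-factor test applies.
Override check — reserves: 17.3 mo (ok); score: 686 (below 720).
Compensating-factor requirement not fully met.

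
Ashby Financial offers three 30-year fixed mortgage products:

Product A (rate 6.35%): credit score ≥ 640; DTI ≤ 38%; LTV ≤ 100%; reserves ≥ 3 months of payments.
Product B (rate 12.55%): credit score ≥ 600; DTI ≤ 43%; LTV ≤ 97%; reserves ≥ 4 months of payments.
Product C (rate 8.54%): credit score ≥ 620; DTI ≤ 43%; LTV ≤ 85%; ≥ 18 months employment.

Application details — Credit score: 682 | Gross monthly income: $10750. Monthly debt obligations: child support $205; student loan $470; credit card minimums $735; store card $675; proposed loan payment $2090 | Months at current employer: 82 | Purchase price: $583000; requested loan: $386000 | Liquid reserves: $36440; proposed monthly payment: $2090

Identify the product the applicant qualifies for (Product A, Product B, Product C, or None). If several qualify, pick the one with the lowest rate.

Product C

Total debts = (205 + 470 + 735 + 675 + 2,090) = 4,175; DTI = 4,175/10,750 = 38.8%.
LTV = 386,000/583,000 = 66.2%.
Reserves = 36,440/2,090 = 17.4 months.
Product A: score 682 ≥ 640; DTI 38.8% > 38%; LTV 66.2% ≤ 100%; reserves 17.4 ≥ 3 mo → does not qualify.
Product B: score 682 ≥ 600; DTI 38.8% ≤ 43%; LTV 66.2% ≤ 97%; reserves 17.4 ≥ 4 mo → qualifies.
Product C: score 682 ≥ 620; DTI 38.8% ≤ 43%; LTV 66.2% ≤ 85%; employment 82 ≥ 18 mo → qualifies.
Qualifying: Product B, Product C. Lowest rate is 8.54% → Product C.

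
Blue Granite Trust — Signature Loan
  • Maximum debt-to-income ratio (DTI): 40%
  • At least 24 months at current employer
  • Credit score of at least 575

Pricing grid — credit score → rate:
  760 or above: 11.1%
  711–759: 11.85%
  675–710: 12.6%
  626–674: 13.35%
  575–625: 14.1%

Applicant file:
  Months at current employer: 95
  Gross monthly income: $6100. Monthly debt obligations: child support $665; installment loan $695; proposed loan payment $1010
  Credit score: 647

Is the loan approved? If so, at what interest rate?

Approved at 13.35%

Credit score 647 ≥ 575 (meets minimum)
Total monthly debts = (665 + 695 + 1,010) = 2,370. DTI = 2,370/6,100 = 38.9% ≤ 40%
Employment 95 ≥ 24 months
All requirements met. Score 647 falls in the 626–674 tier → 13.35%.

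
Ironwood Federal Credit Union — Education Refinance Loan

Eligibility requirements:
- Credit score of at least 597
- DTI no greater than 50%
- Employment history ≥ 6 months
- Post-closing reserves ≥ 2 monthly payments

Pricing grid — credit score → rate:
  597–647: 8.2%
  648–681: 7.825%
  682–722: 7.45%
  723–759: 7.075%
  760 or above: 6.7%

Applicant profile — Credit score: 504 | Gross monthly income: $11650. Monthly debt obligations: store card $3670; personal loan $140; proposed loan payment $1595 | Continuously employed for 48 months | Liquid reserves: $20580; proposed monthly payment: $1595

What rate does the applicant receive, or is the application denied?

Denied

Credit score 504 < 597 (below minimum)
Reserves: 20,580 ÷ 1,595 = 12.9 months (meets 2-month minimum)
Employment 48 ≥ 6 months
Total monthly debts = (3,670 + 140 + 1,595) = 5,405. DTI = 5,405/11,650 = 46.4% ≤ 50%
Not all requirements met → denied.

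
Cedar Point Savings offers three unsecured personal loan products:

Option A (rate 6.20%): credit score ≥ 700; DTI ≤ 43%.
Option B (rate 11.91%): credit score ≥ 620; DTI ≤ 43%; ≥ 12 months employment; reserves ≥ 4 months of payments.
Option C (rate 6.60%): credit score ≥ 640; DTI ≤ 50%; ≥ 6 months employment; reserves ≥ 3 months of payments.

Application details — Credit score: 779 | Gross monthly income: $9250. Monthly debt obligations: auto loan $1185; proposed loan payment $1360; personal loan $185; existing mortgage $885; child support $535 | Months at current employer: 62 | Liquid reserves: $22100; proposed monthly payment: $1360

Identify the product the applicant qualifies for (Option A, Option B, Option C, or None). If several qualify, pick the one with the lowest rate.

Total debts = (1,185 + 1,360 + 185 + 885 + 535) = 4,150; DTI = 4,150/9,250 = 44.9%.
Reserves = 22,100/1,360 = 16.2 months.
Option A: score 779 ≥ 700; DTI 44.9% > 43% → does not qualify.
Option B: score 779 ≥ 620; DTI 44.9% > 43%; employment 62 ≥ 12 mo; reserves 16.2 ≥ 4 mo → does not qualify.
Option C: score 779 ≥ 640; DTI 44.9% ≤ 50%; employment 62 ≥ 6 mo; reserves 16.2 ≥ 3 mo → qualifies.

Option C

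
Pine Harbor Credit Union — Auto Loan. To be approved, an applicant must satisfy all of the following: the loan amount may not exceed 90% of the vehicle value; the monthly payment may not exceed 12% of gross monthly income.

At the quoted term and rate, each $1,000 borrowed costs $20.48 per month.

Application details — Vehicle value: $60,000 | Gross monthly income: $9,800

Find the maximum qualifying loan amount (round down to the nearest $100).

Payment cap: 12% × $9,800 = $1,176/month.
At $20.48 per $1,000, that supports 1,176/20.48 × 1,000 ≈ $57,421 → $57,400.
LTV cap: 90% × $60,000 = $54,000 → $54,000.
Binding constraint: loan-to-value.

$54,000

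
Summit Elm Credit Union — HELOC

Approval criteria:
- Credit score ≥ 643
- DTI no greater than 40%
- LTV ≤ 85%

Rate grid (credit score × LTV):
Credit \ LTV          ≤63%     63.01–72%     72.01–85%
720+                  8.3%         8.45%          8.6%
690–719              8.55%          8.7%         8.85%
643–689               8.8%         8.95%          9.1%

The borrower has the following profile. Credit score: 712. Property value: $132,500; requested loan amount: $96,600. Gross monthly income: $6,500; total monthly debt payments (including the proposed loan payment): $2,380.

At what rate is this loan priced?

8.85%

Credit score 712 ≥ 643; DTI = 2,380/6,500 = 36.6% ≤ 40%
LTV = 96,600/132,500 = 72.9% ≤ 85%
Credit 712 → row 690–719; LTV 72.9% → column 72.01–85%. Grid cell → 8.85%.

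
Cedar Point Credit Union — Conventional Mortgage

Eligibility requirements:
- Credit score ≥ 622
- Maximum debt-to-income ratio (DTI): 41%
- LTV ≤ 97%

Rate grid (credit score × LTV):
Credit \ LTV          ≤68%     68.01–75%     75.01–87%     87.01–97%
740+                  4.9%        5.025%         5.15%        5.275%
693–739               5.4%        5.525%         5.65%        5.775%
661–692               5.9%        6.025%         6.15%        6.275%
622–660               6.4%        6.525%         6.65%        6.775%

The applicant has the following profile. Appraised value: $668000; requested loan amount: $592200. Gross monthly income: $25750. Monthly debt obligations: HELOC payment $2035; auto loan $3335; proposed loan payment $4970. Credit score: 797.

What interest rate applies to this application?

5.275%

Credit score 797 ≥ 622; Total monthly debts = (2,035 + 3,335 + 4,970) = 10,340. DTI = 10,340/25,750 = 40.2% ≤ 41%
Loan-to-value = 592,200/668,000 = 88.7% — pass (97% max)
Score 797 is in the 740+ band; LTV 88.7% is in the 87.01–97% band → 5.275%.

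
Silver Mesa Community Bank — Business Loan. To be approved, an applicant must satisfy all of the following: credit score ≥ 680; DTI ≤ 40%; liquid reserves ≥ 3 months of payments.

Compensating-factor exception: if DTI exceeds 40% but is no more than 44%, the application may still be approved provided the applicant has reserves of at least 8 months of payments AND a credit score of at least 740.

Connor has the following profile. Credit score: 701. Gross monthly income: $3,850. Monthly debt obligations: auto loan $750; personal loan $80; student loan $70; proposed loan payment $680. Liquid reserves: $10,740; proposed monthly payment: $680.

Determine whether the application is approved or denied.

Credit score 701 ≥ 680 (meets base)
Total debts = (750 + 80 + 70 + 680) = 1,580. DTI: 1,580 ÷ 3,850 = 41%, over the 40% base limit.
Reserves = 10,740/680 = 15.8 months ≥ 3
41% falls in the override range (40%–44%), so the compensating-factor test applies.
Reserves 15.8 ≥ 8 months; credit score 701 < 740.
Override conditions not both satisfied; exception does not apply.

Denied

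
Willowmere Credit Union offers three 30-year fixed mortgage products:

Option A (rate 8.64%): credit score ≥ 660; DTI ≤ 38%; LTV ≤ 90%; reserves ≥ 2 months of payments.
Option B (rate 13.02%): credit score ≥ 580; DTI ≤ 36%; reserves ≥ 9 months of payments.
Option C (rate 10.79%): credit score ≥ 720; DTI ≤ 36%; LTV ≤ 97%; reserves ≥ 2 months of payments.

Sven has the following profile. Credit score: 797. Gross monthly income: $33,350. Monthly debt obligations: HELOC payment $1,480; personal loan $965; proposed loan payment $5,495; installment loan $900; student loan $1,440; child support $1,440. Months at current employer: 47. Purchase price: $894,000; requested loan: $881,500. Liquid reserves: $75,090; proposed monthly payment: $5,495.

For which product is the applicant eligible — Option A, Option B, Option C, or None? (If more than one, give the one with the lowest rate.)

Total debts = (1,480 + 965 + 5,495 + 900 + 1,440 + 1,440) = 11,720; DTI = 11,720/33,350 = 35.1%.
LTV = 881,500/894,000 = 98.6%.
Reserves = 75,090/5,495 = 13.7 months.
Option A: score 797 ≥ 660; DTI 35.1% ≤ 38%; LTV 98.6% > 90%; reserves 13.7 ≥ 2 mo → does not qualify.
Option B: score 797 ≥ 580; DTI 35.1% ≤ 36%; reserves 13.7 ≥ 9 mo → qualifies.
Option C: score 797 ≥ 720; DTI 35.1% ≤ 36%; LTV 98.6% > 97%; reserves 13.7 ≥ 2 mo → does not qualify.

Option B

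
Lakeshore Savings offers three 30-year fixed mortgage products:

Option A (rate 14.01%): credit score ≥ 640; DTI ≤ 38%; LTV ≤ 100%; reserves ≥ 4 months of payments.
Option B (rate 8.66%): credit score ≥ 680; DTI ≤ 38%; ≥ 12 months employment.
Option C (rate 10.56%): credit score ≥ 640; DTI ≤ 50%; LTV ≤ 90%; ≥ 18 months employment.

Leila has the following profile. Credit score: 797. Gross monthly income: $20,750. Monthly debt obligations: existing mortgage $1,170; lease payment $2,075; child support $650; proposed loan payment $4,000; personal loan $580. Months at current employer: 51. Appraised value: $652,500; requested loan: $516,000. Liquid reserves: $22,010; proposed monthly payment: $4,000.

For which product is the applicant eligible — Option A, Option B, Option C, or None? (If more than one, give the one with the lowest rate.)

Total debts = (1,170 + 2,075 + 650 + 4,000 + 580) = 8,475; DTI = 8,475/20,750 = 40.8%.
LTV = 516,000/652,500 = 79.1%.
Reserves = 22,010/4,000 = 5.5 months.
Option A: score 797 ≥ 640; DTI 40.8% > 38%; LTV 79.1% ≤ 100%; reserves 5.5 ≥ 4 mo → does not qualify.
Option B: score 797 ≥ 680; DTI 40.8% > 38%; employment 51 ≥ 12 mo → does not qualify.
Option C: score 797 ≥ 640; DTI 40.8% ≤ 50%; LTV 79.1% ≤ 90%; employment 51 ≥ 18 mo → qualifies.

Option C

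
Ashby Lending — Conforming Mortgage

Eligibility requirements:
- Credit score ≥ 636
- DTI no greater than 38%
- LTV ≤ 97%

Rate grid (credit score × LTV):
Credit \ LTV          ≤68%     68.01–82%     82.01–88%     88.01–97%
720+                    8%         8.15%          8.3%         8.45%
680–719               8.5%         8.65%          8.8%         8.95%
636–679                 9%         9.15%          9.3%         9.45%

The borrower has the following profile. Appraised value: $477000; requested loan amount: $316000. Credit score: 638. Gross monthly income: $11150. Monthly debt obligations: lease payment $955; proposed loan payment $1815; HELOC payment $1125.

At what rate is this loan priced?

9%

Credit score 638 ≥ 636; Total monthly debts = (955 + 1,815 + 1,125) = 3,895. Debt-to-income = 3,895/11,150 = 34.9% — meets 38% limit
Loan-to-value = 316,000/477,000 = 66.2% — pass (97% max)
Score 638 is in the 636–679 band; LTV 66.2% is in the ≤68% band → 9%.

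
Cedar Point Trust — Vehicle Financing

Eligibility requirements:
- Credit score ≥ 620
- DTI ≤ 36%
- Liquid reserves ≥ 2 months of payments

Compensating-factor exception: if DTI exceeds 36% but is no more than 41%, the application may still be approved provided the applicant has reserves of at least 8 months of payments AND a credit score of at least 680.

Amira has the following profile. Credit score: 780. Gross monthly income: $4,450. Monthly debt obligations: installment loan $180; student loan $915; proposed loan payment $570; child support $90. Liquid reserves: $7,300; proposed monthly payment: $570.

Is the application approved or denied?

Credit score 780 ≥ 620 (meets base)
Total debts = (180 + 915 + 570 + 90) = 1,755. DTI = 1,755/4,450 = 39.4% > 36% — standard DTI limit exceeded.
Reserves: 7,300 ÷ 570 = 12.8 months (meets 2-month minimum)
39.4% falls in the override range (36%–41%), so the compensating-factor test applies.
Reserves 12.8 ≥ 8 months; credit score 780 ≥ 680.
Both compensating conditions met → exception applies.

Approved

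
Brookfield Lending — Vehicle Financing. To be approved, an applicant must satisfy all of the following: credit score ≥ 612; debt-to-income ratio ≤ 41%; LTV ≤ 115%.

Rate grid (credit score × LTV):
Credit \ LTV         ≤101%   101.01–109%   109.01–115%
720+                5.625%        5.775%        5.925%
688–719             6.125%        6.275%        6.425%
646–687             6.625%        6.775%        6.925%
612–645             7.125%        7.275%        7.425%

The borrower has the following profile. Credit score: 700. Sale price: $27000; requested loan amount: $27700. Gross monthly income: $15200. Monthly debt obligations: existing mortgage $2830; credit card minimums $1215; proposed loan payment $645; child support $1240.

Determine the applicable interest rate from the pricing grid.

6.275%

Credit score 700 ≥ 612; Total monthly debts = (2,830 + 1,215 + 645 + 1,240) = 5,930. Debt-to-income = 5,930/15,200 = 39% — meets 41% limit
LTV = 27,700/27,000 = 102.6% ≤ 115%
Score 700 is in the 688–719 band; LTV 102.6% is in the 101.01–109% band → 6.275%.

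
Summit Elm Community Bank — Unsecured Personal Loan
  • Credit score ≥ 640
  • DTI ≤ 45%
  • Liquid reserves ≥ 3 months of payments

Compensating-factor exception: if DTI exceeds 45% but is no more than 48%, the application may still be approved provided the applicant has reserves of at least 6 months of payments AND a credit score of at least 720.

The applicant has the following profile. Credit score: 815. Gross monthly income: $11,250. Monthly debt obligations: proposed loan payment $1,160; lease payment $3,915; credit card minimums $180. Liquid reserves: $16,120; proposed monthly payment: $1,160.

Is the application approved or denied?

Credit score 815 ≥ 640 (meets base)
Total debts = (1,160 + 3,915 + 180) = 5,255. DTI: 5,255 ÷ 11,250 = 46.7%, over the 45% base limit.
Reserves: 16,120 ÷ 1,160 = 13.9 months (meets 3-month minimum)
DTI 46.7% is within the 45%–48% exception band; checking compensating factors.
Override check — reserves: 13.9 mo (ok); score: 815 (ok).
Both compensating conditions met → exception applies.

Approved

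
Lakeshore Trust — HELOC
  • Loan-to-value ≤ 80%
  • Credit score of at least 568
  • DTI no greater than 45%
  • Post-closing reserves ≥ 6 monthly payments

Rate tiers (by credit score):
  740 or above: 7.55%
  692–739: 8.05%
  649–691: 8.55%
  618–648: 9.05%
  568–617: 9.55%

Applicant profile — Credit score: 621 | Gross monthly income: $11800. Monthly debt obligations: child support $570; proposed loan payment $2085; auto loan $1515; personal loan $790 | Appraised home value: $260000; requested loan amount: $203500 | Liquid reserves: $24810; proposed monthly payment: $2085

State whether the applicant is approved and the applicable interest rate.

Credit score 621 ≥ 568 (meets minimum)
Reserves: 24,810 ÷ 2,085 = 11.9 months (meets 6-month minimum)
Total monthly debts = (570 + 2,085 + 1,515 + 790) = 4,960. DTI: 4,960 ÷ 11,800 = 42%, within the 45% cap
Loan-to-value = 203,500/260,000 = 78.3% — pass (80% max)
All requirements met. Score 621 falls in the 618–648 tier → 9.05%.

Approved at 9.05%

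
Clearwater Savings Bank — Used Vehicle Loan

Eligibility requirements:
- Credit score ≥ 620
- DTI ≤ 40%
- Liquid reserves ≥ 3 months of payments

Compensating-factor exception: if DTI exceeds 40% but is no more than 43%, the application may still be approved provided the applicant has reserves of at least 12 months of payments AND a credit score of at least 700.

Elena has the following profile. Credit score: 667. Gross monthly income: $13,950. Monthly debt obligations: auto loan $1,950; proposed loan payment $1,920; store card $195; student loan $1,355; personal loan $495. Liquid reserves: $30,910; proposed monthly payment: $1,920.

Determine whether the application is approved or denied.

Denied

Credit score 667 ≥ 620 (meets base)
Total debts = (1,950 + 1,920 + 195 + 1,355 + 495) = 5,915. DTI = 5,915/13,950 = 42.4% > 40% — standard DTI limit exceeded.
Reserves = 30,910/1,920 = 16.1 months ≥ 3
DTI 42.4% is within the 40%–43% exception band; checking compensating factors.
Override check — reserves: 16.1 mo (ok); score: 667 (below 700).
Override conditions not both satisfied; exception does not apply.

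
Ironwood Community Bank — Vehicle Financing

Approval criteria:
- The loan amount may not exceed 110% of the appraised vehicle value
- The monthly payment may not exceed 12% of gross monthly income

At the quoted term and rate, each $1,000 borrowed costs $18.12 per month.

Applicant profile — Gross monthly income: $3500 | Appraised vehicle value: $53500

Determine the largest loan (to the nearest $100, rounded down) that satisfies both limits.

Payment cap: 12% × $3,500 = $420/month.
At $18.12 per $1,000, that supports 420/18.12 × 1,000 ≈ $23,178 → $23,100.
LTV cap: 110% × $53,500 = $58,850 → $58,800.
Binding constraint: payment-to-income.

$23,100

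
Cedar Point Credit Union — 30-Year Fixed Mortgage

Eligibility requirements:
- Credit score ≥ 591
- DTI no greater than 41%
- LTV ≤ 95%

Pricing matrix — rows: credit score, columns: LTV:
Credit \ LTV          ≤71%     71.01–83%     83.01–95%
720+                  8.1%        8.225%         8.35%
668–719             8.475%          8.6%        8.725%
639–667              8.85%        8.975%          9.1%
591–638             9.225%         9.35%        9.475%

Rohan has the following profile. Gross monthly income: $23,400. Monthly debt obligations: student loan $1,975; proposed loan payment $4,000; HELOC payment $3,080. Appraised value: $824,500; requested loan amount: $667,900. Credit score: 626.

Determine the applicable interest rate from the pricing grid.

9.35%

Credit score 626 ≥ 591; Total monthly debts = (1,975 + 4,000 + 3,080) = 9,055. DTI: 9,055 ÷ 23,400 = 38.7%, within the 41% cap
LTV = 667,900/824,500 = 81% ≤ 95%
Credit 626 → row 591–638; LTV 81% → column 71.01–83%. Grid cell → 9.35%.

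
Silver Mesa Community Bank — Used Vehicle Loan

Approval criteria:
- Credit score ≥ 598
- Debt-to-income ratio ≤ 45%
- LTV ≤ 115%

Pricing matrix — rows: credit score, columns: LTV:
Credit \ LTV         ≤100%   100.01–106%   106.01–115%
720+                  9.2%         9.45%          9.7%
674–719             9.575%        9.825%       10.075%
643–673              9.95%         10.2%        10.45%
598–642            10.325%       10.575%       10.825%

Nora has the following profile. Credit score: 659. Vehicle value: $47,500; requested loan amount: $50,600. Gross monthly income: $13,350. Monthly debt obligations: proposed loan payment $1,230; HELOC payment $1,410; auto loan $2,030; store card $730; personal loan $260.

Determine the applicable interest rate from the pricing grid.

10.45%

Credit score 659 ≥ 598; Total monthly debts = (1,230 + 1,410 + 2,030 + 730 + 260) = 5,660. DTI: 5,660 ÷ 13,350 = 42.4%, within the 45% cap
Loan-to-value = 50,600/47,500 = 106.5% — pass (115% max)
Score 659 is in the 643–673 band; LTV 106.5% is in the 106.01–115% band → 10.45%.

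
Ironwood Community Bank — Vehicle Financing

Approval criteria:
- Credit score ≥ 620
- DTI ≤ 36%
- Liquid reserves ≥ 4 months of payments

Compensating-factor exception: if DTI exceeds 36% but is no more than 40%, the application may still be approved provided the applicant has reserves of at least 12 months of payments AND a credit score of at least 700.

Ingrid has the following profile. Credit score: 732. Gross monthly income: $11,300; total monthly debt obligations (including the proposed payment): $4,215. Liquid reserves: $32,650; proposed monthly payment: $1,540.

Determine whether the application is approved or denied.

Approved

Credit score 732 ≥ 620 (meets base)
DTI = 4,215/11,300 = 37.3% > 36% — standard DTI limit exceeded.
Reserves: 32,650 ÷ 1,540 = 21.2 months (meets 4-month minimum)
DTI 37.3% is within the 36%–40% exception band; checking compensating factors.
Override check — reserves: 21.2 mo (ok); score: 732 (ok).
Both compensating conditions met → exception applies.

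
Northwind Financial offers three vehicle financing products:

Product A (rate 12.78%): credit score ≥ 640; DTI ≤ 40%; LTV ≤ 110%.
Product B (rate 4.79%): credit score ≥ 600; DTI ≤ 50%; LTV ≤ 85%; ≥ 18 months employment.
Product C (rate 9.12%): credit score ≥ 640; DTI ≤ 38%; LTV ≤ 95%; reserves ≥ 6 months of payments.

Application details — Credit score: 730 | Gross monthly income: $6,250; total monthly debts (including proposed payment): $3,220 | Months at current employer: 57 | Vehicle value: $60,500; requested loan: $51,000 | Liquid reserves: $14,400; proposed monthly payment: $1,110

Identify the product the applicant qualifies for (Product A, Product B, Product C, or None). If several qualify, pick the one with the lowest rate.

DTI = 3,220/6,250 = 51.5%.
LTV = 51,000/60,500 = 84.3%.
Reserves = 14,400/1,110 = 13.0 months.
Product A: score 730 ≥ 640; DTI 51.5% > 40%; LTV 84.3% ≤ 110% → does not qualify.
Product B: score 730 ≥ 600; DTI 51.5% > 50%; LTV 84.3% ≤ 85%; employment 57 ≥ 18 mo → does not qualify.
Product C: score 730 ≥ 640; DTI 51.5% > 38%; LTV 84.3% ≤ 95%; reserves 13.0 ≥ 6 mo → does not qualify.

None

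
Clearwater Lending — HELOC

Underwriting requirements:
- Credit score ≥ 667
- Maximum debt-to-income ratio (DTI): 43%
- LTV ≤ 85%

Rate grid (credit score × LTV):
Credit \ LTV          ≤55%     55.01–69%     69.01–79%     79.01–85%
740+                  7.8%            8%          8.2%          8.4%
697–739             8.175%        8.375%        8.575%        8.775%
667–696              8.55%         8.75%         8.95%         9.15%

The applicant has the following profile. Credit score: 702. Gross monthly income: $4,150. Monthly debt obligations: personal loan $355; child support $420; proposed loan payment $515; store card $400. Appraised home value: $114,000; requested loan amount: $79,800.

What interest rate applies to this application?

8.575%

Credit score 702 ≥ 667; Total monthly debts = (355 + 420 + 515 + 400) = 1,690. Debt-to-income = 1,690/4,150 = 40.7% — meets 43% limit
LTV = 79,800/114,000 = 70% ≤ 85%
Row: 702 falls in 697–739. Column: 70% falls in 69.01–79%. Rate = 8.575%.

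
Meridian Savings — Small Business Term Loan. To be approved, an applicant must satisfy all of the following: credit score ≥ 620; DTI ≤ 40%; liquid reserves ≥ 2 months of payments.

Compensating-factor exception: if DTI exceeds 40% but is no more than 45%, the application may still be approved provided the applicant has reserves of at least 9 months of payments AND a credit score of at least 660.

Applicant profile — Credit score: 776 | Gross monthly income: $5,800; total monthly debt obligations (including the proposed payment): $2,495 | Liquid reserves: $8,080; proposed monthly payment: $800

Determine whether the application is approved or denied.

Approved

Credit score 776 ≥ 620 (meets base)
DTI: 2,495 ÷ 5,800 = 43%, over the 40% base limit.
Reserves: 8,080 ÷ 800 = 10.1 months (meets 2-month minimum)
DTI 43% is within the 40%–45% exception band; checking compensating factors.
Reserves 10.1 ≥ 9 months; credit score 776 ≥ 660.
Both override conditions satisfied; DTI exception granted.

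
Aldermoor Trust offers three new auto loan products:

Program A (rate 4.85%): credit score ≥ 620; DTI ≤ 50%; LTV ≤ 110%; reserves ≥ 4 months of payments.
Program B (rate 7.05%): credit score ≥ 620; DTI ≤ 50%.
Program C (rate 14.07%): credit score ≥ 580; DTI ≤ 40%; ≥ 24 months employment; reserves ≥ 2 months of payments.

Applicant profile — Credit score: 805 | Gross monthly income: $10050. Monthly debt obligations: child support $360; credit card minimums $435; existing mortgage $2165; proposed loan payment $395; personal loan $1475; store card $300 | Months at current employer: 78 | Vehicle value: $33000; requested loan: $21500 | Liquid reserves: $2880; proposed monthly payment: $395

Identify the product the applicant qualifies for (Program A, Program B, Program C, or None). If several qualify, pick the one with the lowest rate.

None

Total debts = (360 + 435 + 2,165 + 395 + 1,475 + 300) = 5,130; DTI = 5,130/10,050 = 51%.
LTV = 21,500/33,000 = 65.2%.
Reserves = 2,880/395 = 7.3 months.
Program A: score 805 ≥ 620; DTI 51% > 50%; LTV 65.2% ≤ 110%; reserves 7.3 ≥ 4 mo → does not qualify.
Program B: score 805 ≥ 620; DTI 51% > 50% → does not qualify.
Program C: score 805 ≥ 580; DTI 51% > 40%; employment 78 ≥ 24 mo; reserves 7.3 ≥ 2 mo → does not qualify.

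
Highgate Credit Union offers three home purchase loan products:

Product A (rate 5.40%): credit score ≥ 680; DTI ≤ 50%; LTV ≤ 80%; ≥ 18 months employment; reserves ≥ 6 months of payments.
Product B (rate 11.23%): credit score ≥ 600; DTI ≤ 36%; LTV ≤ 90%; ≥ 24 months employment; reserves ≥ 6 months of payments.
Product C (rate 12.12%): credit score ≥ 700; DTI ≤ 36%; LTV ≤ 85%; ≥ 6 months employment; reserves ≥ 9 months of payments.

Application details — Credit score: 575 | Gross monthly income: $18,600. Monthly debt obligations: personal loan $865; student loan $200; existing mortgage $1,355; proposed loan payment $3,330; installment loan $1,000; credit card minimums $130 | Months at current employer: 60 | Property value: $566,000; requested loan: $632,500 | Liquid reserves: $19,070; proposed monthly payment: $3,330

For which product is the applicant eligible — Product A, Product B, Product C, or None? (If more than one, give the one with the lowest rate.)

None

Total debts = (865 + 200 + 1,355 + 3,330 + 1,000 + 130) = 6,880; DTI = 6,880/18,600 = 37%.
LTV = 632,500/566,000 = 111.7%.
Reserves = 19,070/3,330 = 5.7 months.
Product A: score 575 < 680; DTI 37% ≤ 50%; LTV 111.7% > 80%; employment 60 ≥ 18 mo; reserves 5.7 < 6 mo → does not qualify.
Product B: score 575 < 600; DTI 37% > 36%; LTV 111.7% > 90%; employment 60 ≥ 24 mo; reserves 5.7 < 6 mo → does not qualify.
Product C: score 575 < 700; DTI 37% > 36%; LTV 111.7% > 85%; employment 60 ≥ 6 mo; reserves 5.7 < 9 mo → does not qualify.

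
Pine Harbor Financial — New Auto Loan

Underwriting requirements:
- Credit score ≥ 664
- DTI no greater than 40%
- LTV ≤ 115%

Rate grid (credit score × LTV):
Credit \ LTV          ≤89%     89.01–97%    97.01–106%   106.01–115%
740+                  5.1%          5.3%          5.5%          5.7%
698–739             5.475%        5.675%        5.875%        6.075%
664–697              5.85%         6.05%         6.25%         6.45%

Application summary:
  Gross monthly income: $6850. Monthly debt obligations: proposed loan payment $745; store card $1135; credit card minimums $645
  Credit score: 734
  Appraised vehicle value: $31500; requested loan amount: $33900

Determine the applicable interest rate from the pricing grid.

6.075%

Credit score 734 ≥ 664; Total monthly debts = (745 + 1,135 + 645) = 2,525. Debt-to-income = 2,525/6,850 = 36.9% — meets 40% limit
Loan-to-value = 33,900/31,500 = 107.6% — pass (115% max)
Score 734 is in the 698–739 band; LTV 107.6% is in the 106.01–115% band → 6.075%.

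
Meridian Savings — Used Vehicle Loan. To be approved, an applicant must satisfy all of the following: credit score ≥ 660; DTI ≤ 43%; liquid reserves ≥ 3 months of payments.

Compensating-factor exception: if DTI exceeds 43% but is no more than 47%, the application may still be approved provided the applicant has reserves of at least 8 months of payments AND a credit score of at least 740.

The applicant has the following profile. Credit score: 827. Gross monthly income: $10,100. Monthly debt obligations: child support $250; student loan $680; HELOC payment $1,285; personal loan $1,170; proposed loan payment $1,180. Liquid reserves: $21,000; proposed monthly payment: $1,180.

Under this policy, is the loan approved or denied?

Approved

Credit score 827 ≥ 660 (meets base)
Total debts = (250 + 680 + 1,285 + 1,170 + 1,180) = 4,565. DTI: 4,565 ÷ 10,100 = 45.2%, over the 43% base limit.
Liquid reserves cover 21,000/1,180 = 17.8 months — ≥ 3 required
45.2% falls in the override range (43%–47%), so the compensating-factor test applies.
Reserves 17.8 ≥ 8 months; credit score 827 ≥ 740.
Both override conditions satisfied; DTI exception granted.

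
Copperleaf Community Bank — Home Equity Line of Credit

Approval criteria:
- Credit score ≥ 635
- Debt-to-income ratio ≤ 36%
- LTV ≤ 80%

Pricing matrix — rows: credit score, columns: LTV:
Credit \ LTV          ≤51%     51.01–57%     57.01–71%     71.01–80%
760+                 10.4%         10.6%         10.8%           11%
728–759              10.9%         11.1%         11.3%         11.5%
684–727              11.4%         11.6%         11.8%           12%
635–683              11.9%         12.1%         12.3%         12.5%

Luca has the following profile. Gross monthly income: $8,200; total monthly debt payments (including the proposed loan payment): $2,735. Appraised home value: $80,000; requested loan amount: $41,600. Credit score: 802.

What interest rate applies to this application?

Credit score 802 ≥ 635; DTI: 2,735 ÷ 8,200 = 33.4%, within the 36% cap
LTV: 41,600 ÷ 80,000 = 52%, within 80% cap
Score 802 is in the 760+ band; LTV 52% is in the 51.01–57% band → 10.6%.

10.6%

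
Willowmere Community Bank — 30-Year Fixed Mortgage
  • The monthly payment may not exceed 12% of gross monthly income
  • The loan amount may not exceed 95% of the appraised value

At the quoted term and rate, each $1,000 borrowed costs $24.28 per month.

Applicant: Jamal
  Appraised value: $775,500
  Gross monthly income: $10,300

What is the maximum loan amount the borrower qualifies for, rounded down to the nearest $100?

$50,900

Payment cap: 12% × $10,300 = $1,236/month.
At $24.28 per $1,000, that supports 1,236/24.28 × 1,000 ≈ $50,906 → $50,900.
LTV cap: 95% × $775,500 = $736,725 → $736,700.
Binding constraint: payment-to-income.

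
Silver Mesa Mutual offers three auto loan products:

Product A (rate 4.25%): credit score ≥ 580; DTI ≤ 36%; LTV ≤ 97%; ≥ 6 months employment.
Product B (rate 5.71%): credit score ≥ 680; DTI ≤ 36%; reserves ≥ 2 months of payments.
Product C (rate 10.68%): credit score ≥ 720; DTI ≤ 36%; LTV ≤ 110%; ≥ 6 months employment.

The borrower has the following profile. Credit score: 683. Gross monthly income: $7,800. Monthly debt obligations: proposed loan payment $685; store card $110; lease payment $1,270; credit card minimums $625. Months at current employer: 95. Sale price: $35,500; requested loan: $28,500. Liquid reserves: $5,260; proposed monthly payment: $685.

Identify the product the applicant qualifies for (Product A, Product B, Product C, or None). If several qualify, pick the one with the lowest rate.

Total debts = (685 + 110 + 1,270 + 625) = 2,690; DTI = 2,690/7,800 = 34.5%.
LTV = 28,500/35,500 = 80.3%.
Reserves = 5,260/685 = 7.7 months.
Product A: score 683 ≥ 580; DTI 34.5% ≤ 36%; LTV 80.3% ≤ 97%; employment 95 ≥ 6 mo → qualifies.
Product B: score 683 ≥ 680; DTI 34.5% ≤ 36%; reserves 7.7 ≥ 2 mo → qualifies.
Product C: score 683 < 720; DTI 34.5% ≤ 36%; LTV 80.3% ≤ 110%; employment 95 ≥ 6 mo → does not qualify.
Qualifying: Product A, Product B. Lowest rate is 4.25% → Product A.

Product A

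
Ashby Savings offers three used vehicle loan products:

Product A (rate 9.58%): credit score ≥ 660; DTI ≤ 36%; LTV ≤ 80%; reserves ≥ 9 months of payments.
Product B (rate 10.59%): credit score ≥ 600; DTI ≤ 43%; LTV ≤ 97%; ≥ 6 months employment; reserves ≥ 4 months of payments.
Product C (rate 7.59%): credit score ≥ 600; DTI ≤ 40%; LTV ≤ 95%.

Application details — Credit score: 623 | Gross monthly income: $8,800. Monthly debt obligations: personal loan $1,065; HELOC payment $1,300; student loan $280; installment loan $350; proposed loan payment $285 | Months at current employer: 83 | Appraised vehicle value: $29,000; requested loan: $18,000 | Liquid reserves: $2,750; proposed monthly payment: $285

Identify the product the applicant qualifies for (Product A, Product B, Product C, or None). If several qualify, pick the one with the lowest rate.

Total debts = (1,065 + 1,300 + 280 + 350 + 285) = 3,280; DTI = 3,280/8,800 = 37.3%.
LTV = 18,000/29,000 = 62.1%.
Reserves = 2,750/285 = 9.6 months.
Product A: score 623 < 660; DTI 37.3% > 36%; LTV 62.1% ≤ 80%; reserves 9.6 ≥ 9 mo → does not qualify.
Product B: score 623 ≥ 600; DTI 37.3% ≤ 43%; LTV 62.1% ≤ 97%; employment 83 ≥ 6 mo; reserves 9.6 ≥ 4 mo → qualifies.
Product C: score 623 ≥ 600; DTI 37.3% ≤ 40%; LTV 62.1% ≤ 95% → qualifies.
Qualifying: Product B, Product C. Lowest rate is 7.59% → Product C.

Product C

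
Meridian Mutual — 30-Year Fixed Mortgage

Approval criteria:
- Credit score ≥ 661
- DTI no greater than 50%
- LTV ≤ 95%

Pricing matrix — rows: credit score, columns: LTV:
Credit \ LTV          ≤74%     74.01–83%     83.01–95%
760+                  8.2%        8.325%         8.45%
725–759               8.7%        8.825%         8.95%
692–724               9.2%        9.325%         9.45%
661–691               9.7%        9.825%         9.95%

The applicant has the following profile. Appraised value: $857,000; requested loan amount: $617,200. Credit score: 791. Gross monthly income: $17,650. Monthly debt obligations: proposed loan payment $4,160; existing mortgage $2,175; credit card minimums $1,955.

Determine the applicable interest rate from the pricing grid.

8.2%

Credit score 791 ≥ 661; Total monthly debts = (4,160 + 2,175 + 1,955) = 8,290. DTI: 8,290 ÷ 17,650 = 47%, within the 50% cap
LTV: 617,200 ÷ 857,000 = 72%, within 95% cap
Credit 791 → row 760+; LTV 72% → column ≤74%. Grid cell → 8.2%.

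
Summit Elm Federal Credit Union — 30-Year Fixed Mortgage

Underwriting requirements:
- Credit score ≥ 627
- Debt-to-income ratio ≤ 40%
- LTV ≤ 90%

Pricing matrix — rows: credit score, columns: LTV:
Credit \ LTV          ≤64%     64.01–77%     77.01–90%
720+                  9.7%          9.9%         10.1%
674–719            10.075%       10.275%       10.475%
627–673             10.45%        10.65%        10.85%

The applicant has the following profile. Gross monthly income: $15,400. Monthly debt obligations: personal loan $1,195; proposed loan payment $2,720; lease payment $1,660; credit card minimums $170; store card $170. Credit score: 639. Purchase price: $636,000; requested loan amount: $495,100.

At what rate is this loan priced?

Credit score 639 ≥ 627; Total monthly debts = (1,195 + 2,720 + 1,660 + 170 + 170) = 5,915. Debt-to-income = 5,915/15,400 = 38.4% — meets 40% limit
LTV: 495,100 ÷ 636,000 = 77.8%, within 90% cap
Credit 639 → row 627–673; LTV 77.8% → column 77.01–90%. Grid cell → 10.85%.

10.85%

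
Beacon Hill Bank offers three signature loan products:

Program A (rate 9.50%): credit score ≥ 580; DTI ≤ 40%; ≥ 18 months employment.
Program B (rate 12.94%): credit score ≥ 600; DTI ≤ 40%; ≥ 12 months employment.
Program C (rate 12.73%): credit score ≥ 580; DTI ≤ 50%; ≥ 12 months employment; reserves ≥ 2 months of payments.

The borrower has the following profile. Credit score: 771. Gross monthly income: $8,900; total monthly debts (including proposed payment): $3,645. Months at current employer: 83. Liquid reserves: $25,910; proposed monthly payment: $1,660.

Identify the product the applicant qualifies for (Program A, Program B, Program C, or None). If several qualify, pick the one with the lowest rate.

DTI = 3,645/8,900 = 41%.
Reserves = 25,910/1,660 = 15.6 months.
Program A: score 771 ≥ 580; DTI 41% > 40%; employment 83 ≥ 18 mo → does not qualify.
Program B: score 771 ≥ 600; DTI 41% > 40%; employment 83 ≥ 12 mo → does not qualify.
Program C: score 771 ≥ 580; DTI 41% ≤ 50%; employment 83 ≥ 12 mo; reserves 15.6 ≥ 2 mo → qualifies.

Program C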